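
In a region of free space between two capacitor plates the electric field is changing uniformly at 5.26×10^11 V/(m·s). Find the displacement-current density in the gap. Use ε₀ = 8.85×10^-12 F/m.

4.66 A/m²

J_d = ε₀ ∂E/∂t, so J_d = 4.66 A/m².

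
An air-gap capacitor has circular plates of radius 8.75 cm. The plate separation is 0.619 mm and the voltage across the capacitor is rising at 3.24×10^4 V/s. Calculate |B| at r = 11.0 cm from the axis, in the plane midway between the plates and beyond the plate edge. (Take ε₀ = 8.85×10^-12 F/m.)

With E = V/d, dE/dt = 5.234×10^7 V/(m·s) and πR² = 0.02405 m², giving I_d = ε₀ πR² dE/dt = 1.114×10^-5 A.
For r ≥ R the full I_d is enclosed: B = μ₀ I_d/(2πr) = (4π×10^-7)(1.114×10^-5)/(2π·0.110) = 2.03×10^-11 T.

2.03×10^-11 T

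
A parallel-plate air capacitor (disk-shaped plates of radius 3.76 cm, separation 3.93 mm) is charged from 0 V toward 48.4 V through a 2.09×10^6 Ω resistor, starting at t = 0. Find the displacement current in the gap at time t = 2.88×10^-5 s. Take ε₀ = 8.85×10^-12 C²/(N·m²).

5.84×10^-6 A

C = ε₀A/d = (8.85×10^-12)(4.441×10^-3)/(3.93×10^-3) = 1.000×10^-11 F and τ = RC = 2.090×10^-5 s. I_d in the gap equals the RC charging current.
I_d(t) = (V₀/R) e^(−t/τ) = 2.316×10^-5 · e^(−1.378) = 5.84×10^-6 A.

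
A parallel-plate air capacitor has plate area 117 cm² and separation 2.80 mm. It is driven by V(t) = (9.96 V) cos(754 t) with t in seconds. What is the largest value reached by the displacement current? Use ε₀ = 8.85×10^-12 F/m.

2.78×10^-7 A

C = ε₀A/d = (8.85×10^-12)(0.0117)/(2.80×10^-3) = 3.698×10^-11 F; ω = 754 rad/s.
I_d = C dV/dt, so |I_d|_max = C V₀ ω = (3.698×10^-11)(9.96)(754) = 2.78×10^-7 A.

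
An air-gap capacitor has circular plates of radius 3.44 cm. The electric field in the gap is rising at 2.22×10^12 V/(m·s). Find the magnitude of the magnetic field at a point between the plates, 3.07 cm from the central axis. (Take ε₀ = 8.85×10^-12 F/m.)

Total displacement current: I_d = ε₀(πR²)(dE/dt) = (8.85×10^-12)(3.718×10^-3)(2.22×10^12) = 0.07305 A.
For r < R the Ampère–Maxwell law gives B(2πr) = μ₀ I_d (r²/R²), so B = μ₀ I_d r/(2πR²) = (4π×10^-7)(0.07305)(0.0307)/(2π·0.0344²) = 3.79×10^-7 T.

3.79×10^-7 T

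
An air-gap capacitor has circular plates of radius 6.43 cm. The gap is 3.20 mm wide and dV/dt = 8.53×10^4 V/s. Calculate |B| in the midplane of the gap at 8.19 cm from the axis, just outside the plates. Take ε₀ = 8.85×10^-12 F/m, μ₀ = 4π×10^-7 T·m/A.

7.48×10^-12 T

dE/dt = (dV/dt)/d = 2.666×10^7 V/(m·s); I_d = ε₀(πR²)(dE/dt) = (8.85×10^-12)(0.01299)(2.666×10^7) = 3.065×10^-6 A.
Outside the plates the loop encloses all of I_d, so B·2πr = μ₀ I_d and B = 7.48×10^-12 T.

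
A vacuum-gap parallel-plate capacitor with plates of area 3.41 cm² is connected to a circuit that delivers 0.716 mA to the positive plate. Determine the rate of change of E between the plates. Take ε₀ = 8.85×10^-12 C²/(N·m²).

2.37×10^11 V/(m·s)

By continuity, I_d in the gap equals the 0.716 mA flowing in the wire.
Then dE/dt = I_d/(ε₀A) = 2.37×10^11 V/(m·s).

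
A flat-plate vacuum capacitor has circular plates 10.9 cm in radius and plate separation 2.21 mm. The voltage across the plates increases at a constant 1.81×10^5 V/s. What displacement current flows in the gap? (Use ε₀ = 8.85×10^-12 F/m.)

The displacement current equals the charging current C dV/dt. With C = ε₀A/d = (8.85×10^-12)(0.03733)/(2.21×10^-3) = 1.495×10^-10 F, I_d = (1.495×10^-10)(1.81×10^5) = 2.71×10^-5 A.

2.71×10^-5 A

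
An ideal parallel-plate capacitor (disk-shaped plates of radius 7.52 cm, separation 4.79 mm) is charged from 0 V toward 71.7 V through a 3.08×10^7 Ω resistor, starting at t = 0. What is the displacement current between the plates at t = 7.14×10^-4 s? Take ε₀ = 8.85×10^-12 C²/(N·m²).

C = ε₀A/d = (8.85×10^-12)(0.01777)/(4.79×10^-3) = 3.283×10^-11 F and τ = RC = 1.011×10^-3 s. I_d in the gap equals the RC charging current.
I_d(t) = (V₀/R) e^(−t/τ) = 2.328×10^-6 · e^(−0.7062) = 1.15×10^-6 A.

1.15×10^-6 A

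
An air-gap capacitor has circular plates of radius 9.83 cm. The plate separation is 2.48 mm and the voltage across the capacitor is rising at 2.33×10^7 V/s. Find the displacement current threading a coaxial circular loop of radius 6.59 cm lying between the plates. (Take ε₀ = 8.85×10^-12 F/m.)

I_d = C dV/dt with C = ε₀πR²/d = 1.083×10^-10 F, so I_d = (1.083×10^-10)(2.33×10^7) = 2.523×10^-3 A.
The field is uniform, so I_d,enc = I_d (r/R)² = (2.523×10^-3)(6.59/9.83)² = 1.13×10^-3 A.

1.13×10^-3 A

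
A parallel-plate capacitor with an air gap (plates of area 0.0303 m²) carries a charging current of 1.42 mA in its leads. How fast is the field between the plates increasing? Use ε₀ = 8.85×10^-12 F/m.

Charge continuity gives I_d = I = 1.42×10^-3 A between the plates.
Then dE/dt = I_d/(ε₀A) = 5.30×10^9 V/(m·s).

5.30×10^9 V/(m·s)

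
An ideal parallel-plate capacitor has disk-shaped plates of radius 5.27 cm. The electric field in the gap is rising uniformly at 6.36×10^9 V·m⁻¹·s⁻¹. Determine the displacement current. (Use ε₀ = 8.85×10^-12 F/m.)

With a uniform field, Φ_E = EA, so I_d = ε₀ A dE/dt = 4.91×10^-4 A.

4.91×10^-4 A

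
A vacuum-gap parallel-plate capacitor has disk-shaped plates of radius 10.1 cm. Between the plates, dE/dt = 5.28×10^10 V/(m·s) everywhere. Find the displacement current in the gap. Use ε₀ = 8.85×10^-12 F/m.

I_d = ε₀ A (dE/dt) = (8.85×10^-12)(0.03205 m²)(5.28×10^10) = 0.0150 A.

0.0150 A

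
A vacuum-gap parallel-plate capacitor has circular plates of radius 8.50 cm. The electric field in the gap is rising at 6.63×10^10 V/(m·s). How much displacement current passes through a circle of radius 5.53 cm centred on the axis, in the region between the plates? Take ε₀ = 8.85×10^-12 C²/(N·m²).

5.64×10^-3 A

I_d = ε₀ dΦ_E/dt = ε₀ πR² (dE/dt) = (8.85×10^-12)(0.02270)(6.63×10^10) = 0.01332 A through the full plate area.
The field is uniform, so I_d,enc = I_d (r/R)² = (0.01332)(5.53/8.50)² = 5.64×10^-3 A.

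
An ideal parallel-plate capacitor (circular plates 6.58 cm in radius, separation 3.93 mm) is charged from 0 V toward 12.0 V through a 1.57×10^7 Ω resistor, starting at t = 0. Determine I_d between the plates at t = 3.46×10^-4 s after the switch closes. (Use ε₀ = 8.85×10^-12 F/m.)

With C = ε₀A/d = (8.85×10^-12)(0.01360)/(3.93×10^-3) = 3.063×10^-11 F, the time constant is τ = RC = 4.809×10^-4 s, so t/τ = 0.7195 and e^(−t/τ) = 0.4870.
I_d = I_cond = (V₀/R) e^(−t/τ) = (7.643×10^-7)(0.4870) = 3.72×10^-7 A.

3.72×10^-7 A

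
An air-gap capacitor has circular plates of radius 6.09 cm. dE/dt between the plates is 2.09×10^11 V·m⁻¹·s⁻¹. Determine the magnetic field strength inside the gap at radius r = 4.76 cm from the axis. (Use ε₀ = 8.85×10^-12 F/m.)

Total displacement current: I_d = ε₀(πR²)(dE/dt) = (8.85×10^-12)(0.01165)(2.09×10^11) = 0.02155 A.
For r < R the Ampère–Maxwell law gives B(2πr) = μ₀ I_d (r²/R²), so B = μ₀ I_d r/(2πR²) = (4π×10^-7)(0.02155)(0.0476)/(2π·0.0609²) = 5.53×10^-8 T.

5.53×10^-8 T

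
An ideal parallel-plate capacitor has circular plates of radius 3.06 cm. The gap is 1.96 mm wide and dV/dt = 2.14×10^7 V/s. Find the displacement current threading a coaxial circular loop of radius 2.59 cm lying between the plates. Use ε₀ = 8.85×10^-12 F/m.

dE/dt = (dV/dt)/d = 1.092×10^10 V/(m·s); I_d = ε₀(πR²)(dE/dt) = (8.85×10^-12)(2.942×10^-3)(1.092×10^10) = 2.843×10^-4 A.
Since J_d is uniform, the enclosed fraction is (r/R)² = 0.7164, giving I_d,enc = 2.04×10^-4 A.

2.04×10^-4 A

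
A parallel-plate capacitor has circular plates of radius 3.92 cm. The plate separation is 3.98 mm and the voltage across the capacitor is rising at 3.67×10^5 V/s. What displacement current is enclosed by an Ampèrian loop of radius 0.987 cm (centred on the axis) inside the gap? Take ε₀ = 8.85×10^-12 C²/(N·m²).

2.50×10^-7 A

dE/dt = (dV/dt)/d = 9.221×10^7 V/(m·s); I_d = ε₀(πR²)(dE/dt) = (8.85×10^-12)(4.827×10^-3)(9.221×10^7) = 3.939×10^-6 A.
Through an area πr² the displacement current is I_d·(πr²/πR²) = I_d (r/R)² = 2.50×10^-7 A.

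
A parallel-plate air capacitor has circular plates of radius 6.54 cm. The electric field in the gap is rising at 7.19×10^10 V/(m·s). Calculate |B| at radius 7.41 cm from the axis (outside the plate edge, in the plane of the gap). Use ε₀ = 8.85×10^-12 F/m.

Through the whole plate area (πR² = 0.01344 m²), I_d = ε₀ πR² dE/dt = 8.552×10^-3 A.
Outside the plates the loop encloses all of I_d, so B·2πr = μ₀ I_d and B = 2.31×10^-8 T.

2.31×10^-8 T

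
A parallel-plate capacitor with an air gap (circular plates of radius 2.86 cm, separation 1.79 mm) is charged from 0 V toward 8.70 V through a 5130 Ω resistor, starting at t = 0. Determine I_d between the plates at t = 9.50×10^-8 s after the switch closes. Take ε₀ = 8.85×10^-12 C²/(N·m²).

3.95×10^-4 A

With C = ε₀A/d = (8.85×10^-12)(2.570×10^-3)/(1.79×10^-3) = 1.271×10^-11 F, the time constant is τ = RC = 6.520×10^-8 s, so t/τ = 1.457 and e^(−t/τ) = 0.2329.
I_d = I_cond = (V₀/R) e^(−t/τ) = (1.696×10^-3)(0.2329) = 3.95×10^-4 A.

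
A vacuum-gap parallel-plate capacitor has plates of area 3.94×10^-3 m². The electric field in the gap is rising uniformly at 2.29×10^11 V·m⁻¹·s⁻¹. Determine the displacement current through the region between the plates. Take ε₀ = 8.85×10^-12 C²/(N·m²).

With a uniform field, Φ_E = EA, so I_d = ε₀ A dE/dt = 7.99×10^-3 A.

7.99×10^-3 A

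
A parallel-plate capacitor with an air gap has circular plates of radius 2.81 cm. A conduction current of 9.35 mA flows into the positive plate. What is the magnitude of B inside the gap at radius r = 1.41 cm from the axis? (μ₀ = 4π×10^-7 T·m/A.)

No conduction current crosses the gap, so I_d there equals the 9.35×10^-3 A in the leads.
For r < R the Ampère–Maxwell law gives B(2πr) = μ₀ I_d (r²/R²), so B = μ₀ I_d r/(2πR²) = (4π×10^-7)(9.35×10^-3)(0.0141)/(2π·0.0281²) = 3.34×10^-8 T.

3.34×10^-8 T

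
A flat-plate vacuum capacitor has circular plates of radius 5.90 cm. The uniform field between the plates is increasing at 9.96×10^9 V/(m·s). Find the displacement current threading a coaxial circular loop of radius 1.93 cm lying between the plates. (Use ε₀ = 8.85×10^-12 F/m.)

1.03×10^-4 A

Through the whole plate area (πR² = 0.01094 m²), I_d = ε₀ πR² dE/dt = 9.643×10^-4 A.
The field is uniform, so I_d,enc = I_d (r/R)² = (9.643×10^-4)(1.93/5.90)² = 1.03×10^-4 A.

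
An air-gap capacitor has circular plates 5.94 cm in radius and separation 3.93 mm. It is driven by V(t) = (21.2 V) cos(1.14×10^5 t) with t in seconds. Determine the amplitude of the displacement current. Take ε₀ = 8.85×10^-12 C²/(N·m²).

6.03×10^-5 A

The displacement current equals the conduction current C dV/dt, which peaks at C V₀ ω.
With C = ε₀A/d = (8.85×10^-12)(0.01108)/(3.93×10^-3) = 2.495×10^-11 F and ω = 1.14×10^5 rad/s, I_d,max = (2.495×10^-11)(21.2)(1.14×10^5) = 6.03×10^-5 A.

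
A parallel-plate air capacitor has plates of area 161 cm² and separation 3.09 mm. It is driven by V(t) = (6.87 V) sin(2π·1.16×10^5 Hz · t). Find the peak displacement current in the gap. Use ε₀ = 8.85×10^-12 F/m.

C = ε₀A/d = (8.85×10^-12)(0.0161)/(3.09×10^-3) = 4.611×10^-11 F; ω = 2πf = 7.288×10^5 rad/s.
I_d = C dV/dt, so |I_d|_max = C V₀ ω = (4.611×10^-11)(6.87)(7.288×10^5) = 2.31×10^-4 A.

2.31×10^-4 A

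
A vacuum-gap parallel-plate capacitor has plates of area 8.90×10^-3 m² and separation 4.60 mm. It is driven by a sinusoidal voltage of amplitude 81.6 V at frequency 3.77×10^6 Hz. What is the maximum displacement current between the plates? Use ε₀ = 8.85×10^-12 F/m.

(dE/dt)_max = V₀ω/d = 4.202×10^11 V/(m·s); ω = 2πf = 2.369×10^7 rad/s.
I_d,max = ε₀ A (dE/dt)_max = (8.85×10^-12)(8.90×10^-3)(4.202×10^11) = 0.0331 A.

0.0331 A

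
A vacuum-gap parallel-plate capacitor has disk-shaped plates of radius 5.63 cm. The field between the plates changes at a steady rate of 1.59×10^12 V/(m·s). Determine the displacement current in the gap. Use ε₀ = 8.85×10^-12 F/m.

0.140 A

The displacement current is ε₀ times dΦ_E/dt = ε₀ A dE/dt = (8.85×10^-12)(9.958×10^-3)(1.59×10^12) = 0.140 A.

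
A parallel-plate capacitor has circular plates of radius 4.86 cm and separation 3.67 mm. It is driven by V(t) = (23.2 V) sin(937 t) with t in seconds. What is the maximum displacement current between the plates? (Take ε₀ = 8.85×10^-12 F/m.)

(dE/dt)_max = V₀ω/d = 5.923×10^6 V/(m·s); ω = 937 rad/s.
I_d,max = ε₀ A (dE/dt)_max = (8.85×10^-12)(7.420×10^-3)(5.923×10^6) = 3.89×10^-7 A.

3.89×10^-7 A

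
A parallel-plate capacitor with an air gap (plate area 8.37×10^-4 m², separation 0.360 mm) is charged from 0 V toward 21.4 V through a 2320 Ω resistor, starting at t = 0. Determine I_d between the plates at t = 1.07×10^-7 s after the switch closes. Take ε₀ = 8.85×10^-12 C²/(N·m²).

With C = ε₀A/d = (8.85×10^-12)(8.37×10^-4)/(3.60×10^-4) = 2.058×10^-11 F, the time constant is τ = RC = 4.775×10^-8 s, so t/τ = 2.241 and e^(−t/τ) = 0.1064.
I_d = I_cond = (V₀/R) e^(−t/τ) = (9.224×10^-3)(0.1064) = 9.81×10^-4 A.

9.81×10^-4 A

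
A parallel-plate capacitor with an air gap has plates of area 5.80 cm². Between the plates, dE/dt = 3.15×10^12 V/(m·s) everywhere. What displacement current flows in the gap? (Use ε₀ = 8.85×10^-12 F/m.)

0.0162 A

I_d = ε₀ A (dE/dt) = (8.85×10^-12)(5.80×10^-4 m²)(3.15×10^12) = 0.0162 A.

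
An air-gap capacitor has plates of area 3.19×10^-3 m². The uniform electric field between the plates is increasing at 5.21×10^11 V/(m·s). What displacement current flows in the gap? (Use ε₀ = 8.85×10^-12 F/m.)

0.0147 A

I_d = ε₀ A (dE/dt) = (8.85×10^-12)(3.19×10^-3 m²)(5.21×10^11) = 0.0147 A.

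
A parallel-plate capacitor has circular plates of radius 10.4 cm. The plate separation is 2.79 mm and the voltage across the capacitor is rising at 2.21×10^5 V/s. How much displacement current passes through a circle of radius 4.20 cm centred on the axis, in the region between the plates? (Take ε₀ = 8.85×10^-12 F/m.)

With E = V/d, dE/dt = 7.921×10^7 V/(m·s) and πR² = 0.03398 m², giving I_d = ε₀ πR² dE/dt = 2.382×10^-5 A.
Through an area πr² the displacement current is I_d·(πr²/πR²) = I_d (r/R)² = 3.88×10^-6 A.

3.88×10^-6 A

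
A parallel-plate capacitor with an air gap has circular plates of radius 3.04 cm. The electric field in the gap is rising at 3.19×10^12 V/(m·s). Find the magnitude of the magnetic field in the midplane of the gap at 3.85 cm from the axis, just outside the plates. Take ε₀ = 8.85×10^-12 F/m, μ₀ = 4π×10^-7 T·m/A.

Total displacement current: I_d = ε₀(πR²)(dE/dt) = (8.85×10^-12)(2.903×10^-3)(3.19×10^12) = 0.08196 A.
For r ≥ R the full I_d is enclosed: B = μ₀ I_d/(2πr) = (4π×10^-7)(0.08196)/(2π·0.0385) = 4.26×10^-7 T.

4.26×10^-7 T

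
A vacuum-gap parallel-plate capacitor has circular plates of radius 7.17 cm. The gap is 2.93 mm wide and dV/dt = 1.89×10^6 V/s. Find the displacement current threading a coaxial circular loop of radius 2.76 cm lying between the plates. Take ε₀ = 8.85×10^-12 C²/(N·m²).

1.37×10^-5 A

With E = V/d, dE/dt = 6.451×10^8 V/(m·s) and πR² = 0.01615 m², giving I_d = ε₀ πR² dE/dt = 9.220×10^-5 A.
Since J_d is uniform, the enclosed fraction is (r/R)² = 0.1482, giving I_d,enc = 1.37×10^-5 A.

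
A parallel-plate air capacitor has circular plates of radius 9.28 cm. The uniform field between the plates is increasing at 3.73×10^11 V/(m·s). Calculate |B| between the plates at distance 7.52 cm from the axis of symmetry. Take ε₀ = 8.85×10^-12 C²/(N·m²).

1.56×10^-7 T

I_d = ε₀ dΦ_E/dt = ε₀ πR² (dE/dt) = (8.85×10^-12)(0.02705)(3.73×10^11) = 0.08929 A through the full plate area.
For r < R the Ampère–Maxwell law gives B(2πr) = μ₀ I_d (r²/R²), so B = μ₀ I_d r/(2πR²) = (4π×10^-7)(0.08929)(0.0752)/(2π·0.0928²) = 1.56×10^-7 T.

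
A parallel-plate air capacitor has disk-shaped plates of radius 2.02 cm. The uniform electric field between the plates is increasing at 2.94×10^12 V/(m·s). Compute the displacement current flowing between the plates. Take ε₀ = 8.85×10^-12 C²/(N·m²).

0.0334 A

With a uniform field, Φ_E = EA, so I_d = ε₀ A dE/dt = 0.0334 A.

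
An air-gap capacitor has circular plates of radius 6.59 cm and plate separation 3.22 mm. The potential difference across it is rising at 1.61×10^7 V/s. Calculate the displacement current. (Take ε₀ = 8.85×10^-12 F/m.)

The displacement current equals the charging current C dV/dt. With C = ε₀A/d = (8.85×10^-12)(0.01364)/(3.22×10^-3) = 3.749×10^-11 F, I_d = (3.749×10^-11)(1.61×10^7) = 6.04×10^-4 A.

6.04×10^-4 A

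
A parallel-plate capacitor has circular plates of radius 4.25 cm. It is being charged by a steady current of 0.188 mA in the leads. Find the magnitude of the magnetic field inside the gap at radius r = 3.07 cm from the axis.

By continuity the displacement current in the gap matches the conduction current: I_d = 1.88×10^-4 A.
∮B·dl = μ₀ I_d,enc with I_d,enc = I_d r²/R² = 9.810×10^-5 A; so B = μ₀ I_d,enc/(2πr) = 6.39×10^-10 T.

6.39×10^-10 T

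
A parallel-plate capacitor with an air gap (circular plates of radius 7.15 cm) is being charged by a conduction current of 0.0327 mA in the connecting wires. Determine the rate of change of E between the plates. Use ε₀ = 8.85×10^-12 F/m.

2.30×10^8 V/(m·s)

Charge continuity gives I_d = I = 3.27×10^-5 A between the plates.
Inverting I_d = ε₀ A dE/dt gives dE/dt = 3.27×10^-5 / (8.85×10^-12 · 0.01606) = 2.30×10^8 V/(m·s).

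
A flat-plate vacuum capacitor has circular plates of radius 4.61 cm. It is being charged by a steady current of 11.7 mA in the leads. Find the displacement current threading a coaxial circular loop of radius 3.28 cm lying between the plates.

5.92×10^-3 A

Between the plates the displacement current equals the wire current: I_d = 11.7 mA = 0.0117 A.
Through an area πr² the displacement current is I_d·(πr²/πR²) = I_d (r/R)² = 5.92×10^-3 A.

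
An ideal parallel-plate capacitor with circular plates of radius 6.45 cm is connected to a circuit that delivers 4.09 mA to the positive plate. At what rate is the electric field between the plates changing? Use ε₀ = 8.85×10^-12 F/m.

The displacement current between the plates equals the conduction current, I_d = 4.09 mA.
Then dE/dt = I_d/(ε₀A) = 3.54×10^10 V/(m·s).

3.54×10^10 V/(m·s)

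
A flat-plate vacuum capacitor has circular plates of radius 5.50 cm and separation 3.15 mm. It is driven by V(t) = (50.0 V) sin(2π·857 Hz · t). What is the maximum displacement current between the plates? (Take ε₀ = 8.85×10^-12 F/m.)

7.19×10^-6 A

(dE/dt)_max = V₀ω/d = 8.548×10^7 V/(m·s); ω = 2πf = 5385 rad/s.
I_d,max = ε₀ A (dE/dt)_max = (8.85×10^-12)(9.503×10^-3)(8.548×10^7) = 7.19×10^-6 A.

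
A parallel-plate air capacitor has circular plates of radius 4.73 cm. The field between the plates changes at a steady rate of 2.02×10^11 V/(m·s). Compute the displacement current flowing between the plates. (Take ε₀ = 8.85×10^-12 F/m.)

I_d = ε₀ A (dE/dt) = (8.85×10^-12)(7.029×10^-3 m²)(2.02×10^11) = 0.0126 A.

0.0126 A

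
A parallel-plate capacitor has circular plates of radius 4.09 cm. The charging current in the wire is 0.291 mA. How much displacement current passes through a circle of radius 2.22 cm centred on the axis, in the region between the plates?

8.57×10^-5 A

No conduction current crosses the gap, so I_d there equals the 2.91×10^-4 A in the leads.
Since J_d is uniform, the enclosed fraction is (r/R)² = 0.2946, giving I_d,enc = 8.57×10^-5 A.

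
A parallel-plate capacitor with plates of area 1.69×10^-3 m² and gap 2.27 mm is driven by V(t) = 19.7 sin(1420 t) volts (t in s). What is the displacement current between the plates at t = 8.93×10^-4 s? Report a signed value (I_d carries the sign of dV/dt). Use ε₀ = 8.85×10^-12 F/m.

dE/dt = (V₀ω/d)·cos(ωt) with ωt = 1.26806 rad: (19.7)(1420)(0.2981)/(2.27×10^-3) = 3.674×10^6 V/(m·s).
I_d = ε₀ A dE/dt = (8.85×10^-12)(1.69×10^-3)(3.674×10^6) = 5.50×10^-8 A.

5.50×10^-8 A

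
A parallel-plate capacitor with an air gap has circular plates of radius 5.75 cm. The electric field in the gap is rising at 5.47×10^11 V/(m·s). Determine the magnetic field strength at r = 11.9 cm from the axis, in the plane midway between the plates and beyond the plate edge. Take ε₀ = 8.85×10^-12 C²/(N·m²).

8.45×10^-8 T

Through the whole plate area (πR² = 0.01039 m²), I_d = ε₀ πR² dE/dt = 0.05030 A.
Outside the plates the loop encloses all of I_d, so B·2πr = μ₀ I_d and B = 8.45×10^-8 T.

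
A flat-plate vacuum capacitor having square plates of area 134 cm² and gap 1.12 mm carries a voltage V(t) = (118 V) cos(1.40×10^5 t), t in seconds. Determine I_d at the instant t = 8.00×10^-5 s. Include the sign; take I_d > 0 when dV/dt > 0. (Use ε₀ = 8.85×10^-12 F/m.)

1.71×10^-3 A

dV/dt = (118)(1.40×10^5)·−sin(11.2) = 1.618×10^7 V/s.
I_d = C dV/dt with C = ε₀A/d = (8.85×10^-12)(0.0134)/(1.12×10^-3) = 1.059×10^-10 F, so I_d = (1.059×10^-10)(1.618×10^7) = 1.71×10^-3 A.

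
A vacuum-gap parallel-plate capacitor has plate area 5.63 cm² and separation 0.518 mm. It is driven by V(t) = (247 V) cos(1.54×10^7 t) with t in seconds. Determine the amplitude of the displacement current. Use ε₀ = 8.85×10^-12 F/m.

C = ε₀A/d = (8.85×10^-12)(5.63×10^-4)/(5.18×10^-4) = 9.619×10^-12 F; ω = 1.54×10^7 rad/s.
I_d = C dV/dt, so |I_d|_max = C V₀ ω = (9.619×10^-12)(247)(1.54×10^7) = 0.0366 A.

0.0366 A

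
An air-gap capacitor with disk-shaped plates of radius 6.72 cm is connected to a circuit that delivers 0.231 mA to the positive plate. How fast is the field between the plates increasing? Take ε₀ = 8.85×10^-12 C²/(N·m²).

1.84×10^9 V/(m·s)

By continuity, I_d in the gap equals the 0.231 mA flowing in the wire.
Since I_d = ε₀ A dE/dt, dE/dt = I_d/(ε₀A) = (2.31×10^-4)/((8.85×10^-12)(0.01419)) = 1.84×10^9 V/(m·s).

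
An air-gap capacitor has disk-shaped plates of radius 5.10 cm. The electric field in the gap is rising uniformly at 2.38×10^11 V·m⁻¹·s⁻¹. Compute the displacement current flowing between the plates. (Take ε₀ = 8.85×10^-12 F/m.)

I_d = ε₀ A (dE/dt) = (8.85×10^-12)(8.171×10^-3 m²)(2.38×10^11) = 0.0172 A.

0.0172 A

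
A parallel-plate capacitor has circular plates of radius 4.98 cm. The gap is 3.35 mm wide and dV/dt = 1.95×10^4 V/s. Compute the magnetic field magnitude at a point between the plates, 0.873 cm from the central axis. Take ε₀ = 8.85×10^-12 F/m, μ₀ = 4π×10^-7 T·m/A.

With E = V/d, dE/dt = 5.821×10^6 V/(m·s) and πR² = 7.791×10^-3 m², giving I_d = ε₀ πR² dE/dt = 4.014×10^-7 A.
For r < R the Ampère–Maxwell law gives B(2πr) = μ₀ I_d (r²/R²), so B = μ₀ I_d r/(2πR²) = (4π×10^-7)(4.014×10^-7)(8.73×10^-3)/(2π·0.0498²) = 2.83×10^-13 T.

2.83×10^-13 T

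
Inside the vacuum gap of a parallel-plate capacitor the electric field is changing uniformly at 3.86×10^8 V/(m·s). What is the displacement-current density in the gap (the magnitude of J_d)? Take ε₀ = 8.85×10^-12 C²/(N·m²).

3.42×10^-3 A/m²

J_d = ε₀ ∂E/∂t, so J_d = 3.42×10^-3 A/m².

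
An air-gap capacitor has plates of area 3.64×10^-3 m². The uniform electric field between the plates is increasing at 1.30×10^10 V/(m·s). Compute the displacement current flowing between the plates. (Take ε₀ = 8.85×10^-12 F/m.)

4.19×10^-4 A

With a uniform field, Φ_E = EA, so I_d = ε₀ A dE/dt = 4.19×10^-4 A.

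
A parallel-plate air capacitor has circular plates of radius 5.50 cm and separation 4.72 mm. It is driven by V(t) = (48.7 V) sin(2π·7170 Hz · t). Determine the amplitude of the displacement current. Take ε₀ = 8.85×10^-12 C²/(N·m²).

3.91×10^-5 A

(dE/dt)_max = V₀ω/d = 4.648×10^8 V/(m·s); ω = 2πf = 4.505×10^4 rad/s.
I_d,max = ε₀ A (dE/dt)_max = (8.85×10^-12)(9.503×10^-3)(4.648×10^8) = 3.91×10^-5 A.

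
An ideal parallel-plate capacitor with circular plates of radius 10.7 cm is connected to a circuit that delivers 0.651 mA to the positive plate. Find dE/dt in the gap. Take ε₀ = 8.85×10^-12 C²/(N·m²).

2.05×10^9 V/(m·s)

The displacement current between the plates equals the conduction current, I_d = 0.651 mA.
Inverting I_d = ε₀ A dE/dt gives dE/dt = 6.51×10^-4 / (8.85×10^-12 · 0.03597) = 2.05×10^9 V/(m·s).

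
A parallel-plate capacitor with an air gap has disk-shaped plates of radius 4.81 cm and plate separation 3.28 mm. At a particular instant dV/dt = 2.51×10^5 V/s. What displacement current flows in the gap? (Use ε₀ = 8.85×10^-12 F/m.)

4.92×10^-6 A

C = ε₀A/d = (8.85×10^-12)(7.268×10^-3)/(3.28×10^-3) = 1.961×10^-11 F.
I_d = C dV/dt = (1.961×10^-11)(2.51×10^5) = 4.92×10^-6 A.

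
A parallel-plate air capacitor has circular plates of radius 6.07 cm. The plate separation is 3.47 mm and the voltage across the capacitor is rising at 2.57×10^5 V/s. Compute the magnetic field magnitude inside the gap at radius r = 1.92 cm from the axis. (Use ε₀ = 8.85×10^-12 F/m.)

7.91×10^-12 T

dE/dt = (dV/dt)/d = 7.406×10^7 V/(m·s); I_d = ε₀(πR²)(dE/dt) = (8.85×10^-12)(0.01158)(7.406×10^7) = 7.590×10^-6 A.
An Ampèrian loop of radius r encloses a fraction (r/R)² of I_d. Then B·2πr = μ₀ I_d (r/R)², giving B = μ₀ I_d r/(2πR²) = 7.91×10^-12 T.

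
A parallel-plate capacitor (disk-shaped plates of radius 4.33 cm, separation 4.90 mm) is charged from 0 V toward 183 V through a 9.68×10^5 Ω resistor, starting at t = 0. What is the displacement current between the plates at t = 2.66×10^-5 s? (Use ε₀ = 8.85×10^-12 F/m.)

C = ε₀A/d = (8.85×10^-12)(5.890×10^-3)/(4.90×10^-3) = 1.064×10^-11 F, so τ = RC = 1.030×10^-5 s.
The conduction current is I(t) = (V₀/R) e^(−t/τ), and the displacement current between the plates equals it.
t/τ = 2.583; I_d = (183/9.68×10^5) · e^(−2.583) = (1.890×10^-4)(0.07555) = 1.43×10^-5 A.

1.43×10^-5 A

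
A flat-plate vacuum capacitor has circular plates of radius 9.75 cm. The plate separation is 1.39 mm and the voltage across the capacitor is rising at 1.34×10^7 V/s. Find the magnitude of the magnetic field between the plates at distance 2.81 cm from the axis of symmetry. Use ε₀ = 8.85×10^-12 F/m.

With E = V/d, dE/dt = 9.640×10^9 V/(m·s) and πR² = 0.02986 m², giving I_d = ε₀ πR² dE/dt = 2.547×10^-3 A.
∮B·dl = μ₀ I_d,enc with I_d,enc = I_d r²/R² = 2.116×10^-4 A; so B = μ₀ I_d,enc/(2πr) = 1.51×10^-9 T.

1.51×10^-9 T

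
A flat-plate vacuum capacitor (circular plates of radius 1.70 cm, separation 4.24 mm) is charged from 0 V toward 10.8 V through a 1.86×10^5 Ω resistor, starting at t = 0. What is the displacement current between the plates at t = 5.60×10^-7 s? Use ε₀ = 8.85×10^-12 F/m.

1.19×10^-5 A

With C = ε₀A/d = (8.85×10^-12)(9.079×10^-4)/(4.24×10^-3) = 1.895×10^-12 F, the time constant is τ = RC = 3.525×10^-7 s, so t/τ = 1.589 and e^(−t/τ) = 0.2041.
I_d = I_cond = (V₀/R) e^(−t/τ) = (5.806×10^-5)(0.2041) = 1.19×10^-5 A.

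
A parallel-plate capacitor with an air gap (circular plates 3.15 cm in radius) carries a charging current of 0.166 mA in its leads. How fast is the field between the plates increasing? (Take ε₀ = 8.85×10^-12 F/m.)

6.02×10^9 V/(m·s)

By continuity, I_d in the gap equals the 0.166 mA flowing in the wire.
Then dE/dt = I_d/(ε₀A) = 6.02×10^9 V/(m·s).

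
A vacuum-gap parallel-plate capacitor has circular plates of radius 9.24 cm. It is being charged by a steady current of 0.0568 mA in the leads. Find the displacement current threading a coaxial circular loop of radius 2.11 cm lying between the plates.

2.96×10^-6 A

By continuity the displacement current in the gap matches the conduction current: I_d = 5.68×10^-5 A.
Since J_d is uniform, the enclosed fraction is (r/R)² = 0.05215, giving I_d,enc = 2.96×10^-6 A.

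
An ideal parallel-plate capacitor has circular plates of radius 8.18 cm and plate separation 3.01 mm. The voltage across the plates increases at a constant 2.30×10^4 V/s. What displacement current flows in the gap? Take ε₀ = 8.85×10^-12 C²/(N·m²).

E = V/d so dE/dt = (dV/dt)/d = 7.641×10^6 V/(m·s), and I_d = ε₀ A dE/dt = (8.85×10^-12)(0.02102)(7.641×10^6) = 1.42×10^-6 A.

1.42×10^-6 A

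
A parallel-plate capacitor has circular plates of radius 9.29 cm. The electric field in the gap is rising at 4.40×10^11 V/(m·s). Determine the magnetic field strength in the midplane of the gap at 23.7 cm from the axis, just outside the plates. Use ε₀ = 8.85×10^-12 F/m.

Through the whole plate area (πR² = 0.02711 m²), I_d = ε₀ πR² dE/dt = 0.1056 A.
With r > R the enclosed displacement current is the full I_d; B = μ₀ I_d / (2πr) = 8.91×10^-8 T.

8.91×10^-8 T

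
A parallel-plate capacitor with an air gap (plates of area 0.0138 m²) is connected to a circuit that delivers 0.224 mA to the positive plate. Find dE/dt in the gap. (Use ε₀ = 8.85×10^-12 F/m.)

The displacement current between the plates equals the conduction current, I_d = 0.224 mA.
Since I_d = ε₀ A dE/dt, dE/dt = I_d/(ε₀A) = (2.24×10^-4)/((8.85×10^-12)(0.0138)) = 1.83×10^9 V/(m·s).

1.83×10^9 V/(m·s)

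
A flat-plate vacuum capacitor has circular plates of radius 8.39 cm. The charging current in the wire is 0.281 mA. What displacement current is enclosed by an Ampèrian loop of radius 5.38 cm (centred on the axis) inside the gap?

1.16×10^-4 A

By continuity the displacement current in the gap matches the conduction current: I_d = 2.81×10^-4 A.
Through an area πr² the displacement current is I_d·(πr²/πR²) = I_d (r/R)² = 1.16×10^-4 A.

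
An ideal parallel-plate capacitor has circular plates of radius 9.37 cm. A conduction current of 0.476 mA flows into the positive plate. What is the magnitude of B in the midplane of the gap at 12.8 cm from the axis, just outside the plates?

No conduction current crosses the gap, so I_d there equals the 4.76×10^-4 A in the leads.
Outside the plates the loop encloses all of I_d, so B·2πr = μ₀ I_d and B = 7.44×10^-10 T.

7.44×10^-10 T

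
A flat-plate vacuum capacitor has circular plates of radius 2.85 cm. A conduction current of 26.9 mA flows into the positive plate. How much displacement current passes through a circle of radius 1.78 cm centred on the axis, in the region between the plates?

0.0105 A

No conduction current crosses the gap, so I_d there equals the 0.0269 A in the leads.
Since J_d is uniform, the enclosed fraction is (r/R)² = 0.3901, giving I_d,enc = 0.0105 A.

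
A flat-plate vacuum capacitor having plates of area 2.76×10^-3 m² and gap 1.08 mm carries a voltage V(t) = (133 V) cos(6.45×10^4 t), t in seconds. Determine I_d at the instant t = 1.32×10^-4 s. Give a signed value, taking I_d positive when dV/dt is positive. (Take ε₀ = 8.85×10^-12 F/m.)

-1.53×10^-4 A

C = ε₀A/d = (8.85×10^-12)(2.76×10^-3)/(1.08×10^-3) = 2.262×10^-11 F. dV/dt = V₀ω·−sin(ωt); at ωt = 8.514 rad this factor is -0.7900.
I_d = C dV/dt = (2.262×10^-11)(133)(6.45×10^4)(-0.7900) = -1.53×10^-4 A.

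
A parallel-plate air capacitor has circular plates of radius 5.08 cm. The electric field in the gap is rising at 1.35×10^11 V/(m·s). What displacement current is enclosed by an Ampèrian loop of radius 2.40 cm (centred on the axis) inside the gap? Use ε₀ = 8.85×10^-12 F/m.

2.16×10^-3 A

Through the whole plate area (πR² = 8.107×10^-3 m²), I_d = ε₀ πR² dE/dt = 9.686×10^-3 A.
The field is uniform, so I_d,enc = I_d (r/R)² = (9.686×10^-3)(2.40/5.08)² = 2.16×10^-3 A.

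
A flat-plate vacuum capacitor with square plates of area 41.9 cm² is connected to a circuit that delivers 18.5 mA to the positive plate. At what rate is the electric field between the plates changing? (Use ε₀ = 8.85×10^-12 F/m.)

4.99×10^11 V/(m·s)

By continuity, I_d in the gap equals the 18.5 mA flowing in the wire.
Since I_d = ε₀ A dE/dt, dE/dt = I_d/(ε₀A) = (0.0185)/((8.85×10^-12)(4.19×10^-3)) = 4.99×10^11 V/(m·s).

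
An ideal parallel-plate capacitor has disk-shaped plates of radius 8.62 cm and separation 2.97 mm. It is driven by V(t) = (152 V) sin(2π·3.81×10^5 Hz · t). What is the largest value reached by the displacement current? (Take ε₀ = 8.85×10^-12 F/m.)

The displacement current equals the conduction current C dV/dt, which peaks at C V₀ ω.
With C = ε₀A/d = (8.85×10^-12)(0.02334)/(2.97×10^-3) = 6.955×10^-11 F and ω = 2πf = 2.394×10^6 rad/s, I_d,max = (6.955×10^-11)(152)(2.394×10^6) = 0.0253 A.

0.0253 A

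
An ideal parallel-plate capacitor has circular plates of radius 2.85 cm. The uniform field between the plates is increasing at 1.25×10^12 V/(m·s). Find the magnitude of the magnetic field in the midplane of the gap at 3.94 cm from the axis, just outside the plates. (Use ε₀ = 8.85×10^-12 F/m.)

1.43×10^-7 T

Total displacement current: I_d = ε₀(πR²)(dE/dt) = (8.85×10^-12)(2.552×10^-3)(1.25×10^12) = 0.02823 A.
For r ≥ R the full I_d is enclosed: B = μ₀ I_d/(2πr) = (4π×10^-7)(0.02823)/(2π·0.0394) = 1.43×10^-7 T.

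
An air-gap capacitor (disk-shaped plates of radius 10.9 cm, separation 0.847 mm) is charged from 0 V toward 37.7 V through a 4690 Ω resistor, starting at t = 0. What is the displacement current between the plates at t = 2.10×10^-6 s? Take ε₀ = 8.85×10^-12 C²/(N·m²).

2.55×10^-3 A

With C = ε₀A/d = (8.85×10^-12)(0.03733)/(8.47×10^-4) = 3.900×10^-10 F, the time constant is τ = RC = 1.829×10^-6 s, so t/τ = 1.148 and e^(−t/τ) = 0.3173.
I_d = I_cond = (V₀/R) e^(−t/τ) = (8.038×10^-3)(0.3173) = 2.55×10^-3 A.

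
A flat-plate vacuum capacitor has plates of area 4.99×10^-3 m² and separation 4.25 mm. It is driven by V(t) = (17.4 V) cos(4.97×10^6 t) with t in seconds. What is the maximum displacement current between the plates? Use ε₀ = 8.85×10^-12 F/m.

8.99×10^-4 A

(dE/dt)_max = V₀ω/d = 2.035×10^10 V/(m·s); ω = 4.97×10^6 rad/s.
I_d,max = ε₀ A (dE/dt)_max = (8.85×10^-12)(4.99×10^-3)(2.035×10^10) = 8.99×10^-4 A.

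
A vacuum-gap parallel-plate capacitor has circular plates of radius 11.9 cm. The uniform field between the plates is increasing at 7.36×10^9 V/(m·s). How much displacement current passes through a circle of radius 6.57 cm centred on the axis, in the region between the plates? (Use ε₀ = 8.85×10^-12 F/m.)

Through the whole plate area (πR² = 0.04449 m²), I_d = ε₀ πR² dE/dt = 2.898×10^-3 A.
Since J_d is uniform, the enclosed fraction is (r/R)² = 0.3048, giving I_d,enc = 8.83×10^-4 A.

8.83×10^-4 A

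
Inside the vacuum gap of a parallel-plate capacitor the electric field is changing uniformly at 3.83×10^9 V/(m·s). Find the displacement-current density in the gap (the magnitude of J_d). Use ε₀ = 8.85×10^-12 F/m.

The displacement-current density is ε₀ ∂E/∂t = (8.85×10^-12)(3.83×10^9) = 0.0339 A/m².

0.0339 A/m²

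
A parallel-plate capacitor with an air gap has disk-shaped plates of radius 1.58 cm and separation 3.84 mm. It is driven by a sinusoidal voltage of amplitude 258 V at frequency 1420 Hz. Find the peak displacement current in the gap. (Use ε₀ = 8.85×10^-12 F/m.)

C = ε₀A/d = (8.85×10^-12)(7.843×10^-4)/(3.84×10^-3) = 1.808×10^-12 F; ω = 2πf = 8922 rad/s.
I_d = C dV/dt, so |I_d|_max = C V₀ ω = (1.808×10^-12)(258)(8922) = 4.16×10^-6 A.

4.16×10^-6 A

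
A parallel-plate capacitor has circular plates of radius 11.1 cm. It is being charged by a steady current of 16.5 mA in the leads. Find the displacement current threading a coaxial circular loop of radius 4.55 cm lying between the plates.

Between the plates the displacement current equals the wire current: I_d = 16.5 mA = 0.0165 A.
The field is uniform, so I_d,enc = I_d (r/R)² = (0.0165)(4.55/11.1)² = 2.77×10^-3 A.

2.77×10^-3 A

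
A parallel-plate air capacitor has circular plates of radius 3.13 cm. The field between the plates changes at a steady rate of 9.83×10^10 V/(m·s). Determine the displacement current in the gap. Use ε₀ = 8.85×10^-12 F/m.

The displacement current is ε₀ times dΦ_E/dt = ε₀ A dE/dt = (8.85×10^-12)(3.078×10^-3)(9.83×10^10) = 2.68×10^-3 A.

2.68×10^-3 A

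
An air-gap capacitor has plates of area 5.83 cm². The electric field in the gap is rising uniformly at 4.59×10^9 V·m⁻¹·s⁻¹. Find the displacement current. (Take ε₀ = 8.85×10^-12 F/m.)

2.37×10^-5 A

With a uniform field, Φ_E = EA, so I_d = ε₀ A dE/dt = 2.37×10^-5 A.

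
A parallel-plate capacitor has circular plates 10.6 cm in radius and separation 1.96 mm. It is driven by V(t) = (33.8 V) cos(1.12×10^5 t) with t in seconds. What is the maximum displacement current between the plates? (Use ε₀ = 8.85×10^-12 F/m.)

The displacement current equals the conduction current C dV/dt, which peaks at C V₀ ω.
With C = ε₀A/d = (8.85×10^-12)(0.03530)/(1.96×10^-3) = 1.594×10^-10 F and ω = 1.12×10^5 rad/s, I_d,max = (1.594×10^-10)(33.8)(1.12×10^5) = 6.03×10^-4 A.

6.03×10^-4 A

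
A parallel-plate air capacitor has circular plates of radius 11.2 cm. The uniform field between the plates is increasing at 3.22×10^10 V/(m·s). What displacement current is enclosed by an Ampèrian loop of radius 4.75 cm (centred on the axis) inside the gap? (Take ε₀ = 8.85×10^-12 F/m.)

2.02×10^-3 A

I_d = ε₀ dΦ_E/dt = ε₀ πR² (dE/dt) = (8.85×10^-12)(0.03941)(3.22×10^10) = 0.01123 A through the full plate area.
Through an area πr² the displacement current is I_d·(πr²/πR²) = I_d (r/R)² = 2.02×10^-3 A.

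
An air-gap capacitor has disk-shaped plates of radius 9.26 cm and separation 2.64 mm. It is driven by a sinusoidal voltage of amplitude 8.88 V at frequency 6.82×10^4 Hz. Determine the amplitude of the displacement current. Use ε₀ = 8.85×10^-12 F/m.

The displacement current equals the conduction current C dV/dt, which peaks at C V₀ ω.
With C = ε₀A/d = (8.85×10^-12)(0.02694)/(2.64×10^-3) = 9.031×10^-11 F and ω = 2πf = 4.285×10^5 rad/s, I_d,max = (9.031×10^-11)(8.88)(4.285×10^5) = 3.44×10^-4 A.

3.44×10^-4 A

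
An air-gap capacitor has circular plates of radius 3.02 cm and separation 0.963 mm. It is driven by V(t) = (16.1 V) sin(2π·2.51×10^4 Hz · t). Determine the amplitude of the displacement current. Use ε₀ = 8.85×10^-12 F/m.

C = ε₀A/d = (8.85×10^-12)(2.865×10^-3)/(9.63×10^-4) = 2.633×10^-11 F; ω = 2πf = 1.577×10^5 rad/s.
I_d = C dV/dt, so |I_d|_max = C V₀ ω = (2.633×10^-11)(16.1)(1.577×10^5) = 6.69×10^-5 A.

6.69×10^-5 A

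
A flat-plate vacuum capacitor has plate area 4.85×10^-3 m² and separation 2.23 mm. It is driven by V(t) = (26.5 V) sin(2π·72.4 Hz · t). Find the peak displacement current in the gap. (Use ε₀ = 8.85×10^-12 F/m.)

C = ε₀A/d = (8.85×10^-12)(4.85×10^-3)/(2.23×10^-3) = 1.925×10^-11 F; ω = 2πf = 454.9 rad/s.
I_d = C dV/dt, so |I_d|_max = C V₀ ω = (1.925×10^-11)(26.5)(454.9) = 2.32×10^-7 A.

2.32×10^-7 A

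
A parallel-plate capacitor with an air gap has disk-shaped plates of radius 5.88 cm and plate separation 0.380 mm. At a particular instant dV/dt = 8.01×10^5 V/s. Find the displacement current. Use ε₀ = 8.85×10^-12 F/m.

2.03×10^-4 A

C = ε₀A/d = (8.85×10^-12)(0.01086)/(3.80×10^-4) = 2.529×10^-10 F.
I_d = C dV/dt = (2.529×10^-10)(8.01×10^5) = 2.03×10^-4 A.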